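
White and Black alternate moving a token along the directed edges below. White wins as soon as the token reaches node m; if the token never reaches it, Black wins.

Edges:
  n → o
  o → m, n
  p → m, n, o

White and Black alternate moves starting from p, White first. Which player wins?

Track states (vertex, player-to-move).
A0 = {(m,White), (m,Black)}
A1: add {(o,White), (p,White)}.
(p,White) ∈ A1 ⇒ White forces the target.

White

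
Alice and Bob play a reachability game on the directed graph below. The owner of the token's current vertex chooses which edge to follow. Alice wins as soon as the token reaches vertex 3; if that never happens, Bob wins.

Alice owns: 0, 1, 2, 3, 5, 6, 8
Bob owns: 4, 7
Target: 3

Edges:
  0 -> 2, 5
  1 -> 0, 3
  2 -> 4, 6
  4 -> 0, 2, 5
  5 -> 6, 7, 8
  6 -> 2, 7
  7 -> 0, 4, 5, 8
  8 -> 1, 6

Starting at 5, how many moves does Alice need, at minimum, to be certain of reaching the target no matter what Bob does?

3

A0 = {3}
A1: add {1} — 1 (Alice) has 1→3.
A2: add {8} — 8 (Alice) has 8→1.
A3: add {5} — 5 (Alice) has 5→8.
5 enters the attractor at level 3, so Alice can force the target in 3 moves from there.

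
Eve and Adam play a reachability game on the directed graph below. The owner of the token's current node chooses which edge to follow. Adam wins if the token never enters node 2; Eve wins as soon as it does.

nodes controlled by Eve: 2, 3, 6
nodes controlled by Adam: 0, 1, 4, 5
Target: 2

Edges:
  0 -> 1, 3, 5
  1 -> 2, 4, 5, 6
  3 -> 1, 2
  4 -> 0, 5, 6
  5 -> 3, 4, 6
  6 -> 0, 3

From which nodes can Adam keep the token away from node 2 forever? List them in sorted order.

0, 1, 4, 5

A0 = {2}
A1: add {3} — 3 (Eve) has 3→2.
A2: add {6} — 6 (Eve) has 6→3.
A3 = A2; e.g. 0 (Adam) can still go to 1. Fixed point.
Eve's attractor = {2, 3, 6}; Adam avoids the target exactly from the complement.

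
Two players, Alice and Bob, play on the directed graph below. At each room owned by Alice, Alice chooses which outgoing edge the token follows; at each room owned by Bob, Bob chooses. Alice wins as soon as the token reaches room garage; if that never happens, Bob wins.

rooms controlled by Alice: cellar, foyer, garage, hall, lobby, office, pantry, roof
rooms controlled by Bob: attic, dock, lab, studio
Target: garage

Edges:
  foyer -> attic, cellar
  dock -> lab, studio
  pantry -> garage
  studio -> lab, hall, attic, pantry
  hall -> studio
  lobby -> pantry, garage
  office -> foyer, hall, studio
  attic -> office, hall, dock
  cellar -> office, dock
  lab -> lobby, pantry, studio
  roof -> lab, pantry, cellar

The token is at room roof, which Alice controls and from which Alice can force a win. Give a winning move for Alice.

pantry

A0 = {garage}
A1: add {lobby, pantry} — lobby (Alice) has lobby→garage; pantry (Alice) has pantry→garage.
A2: add {roof} — roof (Alice) has roof→pantry.
A3 = A2; e.g. office (Alice) has no edge into A2. Fixed point.
From roof, successor pantry is in the attractor (rank 1); the other successors cellar, lab are not.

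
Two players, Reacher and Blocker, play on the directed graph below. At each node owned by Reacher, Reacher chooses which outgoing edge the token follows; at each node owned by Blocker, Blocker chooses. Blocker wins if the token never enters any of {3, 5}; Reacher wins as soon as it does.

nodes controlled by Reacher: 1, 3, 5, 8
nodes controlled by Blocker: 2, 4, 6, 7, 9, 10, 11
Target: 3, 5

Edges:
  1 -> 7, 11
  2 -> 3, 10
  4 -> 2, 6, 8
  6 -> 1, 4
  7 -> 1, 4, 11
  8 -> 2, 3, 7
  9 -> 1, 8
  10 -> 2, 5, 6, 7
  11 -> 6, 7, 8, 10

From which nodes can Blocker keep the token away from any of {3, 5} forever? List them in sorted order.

1, 2, 4, 6, 7, 9, 10, 11

A0 = {3, 5}
A1: add {8} — 8 (Reacher) has 8→3.
A2 = A1; e.g. 1 (Reacher) has no edge into A1. Fixed point.
Reacher's attractor = {3, 5, 8}; Blocker avoids the target exactly from the complement.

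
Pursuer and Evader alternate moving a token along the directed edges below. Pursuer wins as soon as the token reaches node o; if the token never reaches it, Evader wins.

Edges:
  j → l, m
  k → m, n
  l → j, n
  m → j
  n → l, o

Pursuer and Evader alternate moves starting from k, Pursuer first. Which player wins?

Evader

Track states (vertex, player-to-move).
A0 = {(o,Pursuer), (o,Evader)}
A1: add {(n,Pursuer)}.
A2 = A1; e.g. (j,Pursuer) stays out. (k,Pursuer) never enters ⇒ Evader avoids the target.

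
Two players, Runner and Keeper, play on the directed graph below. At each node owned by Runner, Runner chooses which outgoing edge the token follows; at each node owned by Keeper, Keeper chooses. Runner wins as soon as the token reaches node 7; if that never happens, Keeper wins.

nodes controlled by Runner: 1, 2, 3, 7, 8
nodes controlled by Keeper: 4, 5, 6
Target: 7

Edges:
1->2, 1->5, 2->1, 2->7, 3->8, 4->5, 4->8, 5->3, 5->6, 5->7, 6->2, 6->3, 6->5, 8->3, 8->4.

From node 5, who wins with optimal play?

Keeper

A0 = {7}
A1: add {2} — 2 (Runner) has 2→7.
A2: add {1} — 1 (Runner) has 1→2.
A3 = A2; e.g. 3 (Runner) has no edge into A2. Fixed point.
5 never enters the attractor, so Keeper can avoid the target forever.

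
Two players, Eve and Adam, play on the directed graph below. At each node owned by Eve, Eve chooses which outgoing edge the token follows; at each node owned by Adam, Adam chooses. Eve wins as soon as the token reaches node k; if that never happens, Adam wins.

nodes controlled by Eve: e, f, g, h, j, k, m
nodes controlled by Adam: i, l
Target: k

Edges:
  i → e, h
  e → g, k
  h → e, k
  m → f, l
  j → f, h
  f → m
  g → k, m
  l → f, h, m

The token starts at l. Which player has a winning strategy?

A0 = {k}
A1: add {e, g, h} — e (Eve) has e→k; g (Eve) has g→k; h (Eve) has h→k.
A2: add {i, j} — i (Adam): all of {e, h} already in; j (Eve) has j→h.
A3 = A2; e.g. f (Eve) has no edge into A2. Fixed point.
l never enters the attractor, so Adam can avoid the target forever.

Adam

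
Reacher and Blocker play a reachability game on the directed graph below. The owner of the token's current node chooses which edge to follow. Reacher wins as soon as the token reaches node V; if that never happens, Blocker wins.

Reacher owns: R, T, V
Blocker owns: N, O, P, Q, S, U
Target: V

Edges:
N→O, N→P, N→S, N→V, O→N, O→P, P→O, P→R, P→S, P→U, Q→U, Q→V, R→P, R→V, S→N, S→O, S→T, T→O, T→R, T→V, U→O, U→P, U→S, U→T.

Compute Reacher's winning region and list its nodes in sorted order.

A0 = {V}
A1: add {R, T} — R (Reacher) has R→V; T (Reacher) has T→V.
A2 = A1; e.g. N (Blocker) can still go to O. Fixed point.
Reacher's winning region = {R, T, V}.

R, T, V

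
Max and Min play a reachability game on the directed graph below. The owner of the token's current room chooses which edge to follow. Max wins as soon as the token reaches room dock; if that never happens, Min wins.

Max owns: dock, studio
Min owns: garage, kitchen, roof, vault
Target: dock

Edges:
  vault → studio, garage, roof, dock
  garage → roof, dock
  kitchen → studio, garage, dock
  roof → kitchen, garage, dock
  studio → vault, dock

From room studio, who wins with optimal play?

Max

A0 = {dock}
A1: add {studio} — studio (Max) has studio→dock.
A2 = A1; e.g. kitchen (Min) can still go to garage. Fixed point.
studio ∈ A1, so Max can force the target.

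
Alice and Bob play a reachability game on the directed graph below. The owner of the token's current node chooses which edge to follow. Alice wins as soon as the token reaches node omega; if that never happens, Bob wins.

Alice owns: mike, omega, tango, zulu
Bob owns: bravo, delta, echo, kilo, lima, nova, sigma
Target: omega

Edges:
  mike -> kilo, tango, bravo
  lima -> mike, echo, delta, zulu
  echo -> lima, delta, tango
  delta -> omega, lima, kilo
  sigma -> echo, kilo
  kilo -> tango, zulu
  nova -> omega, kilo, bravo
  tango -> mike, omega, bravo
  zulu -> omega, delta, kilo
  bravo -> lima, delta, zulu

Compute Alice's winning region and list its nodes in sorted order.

A0 = {omega}
A1: add {tango, zulu} — tango (Alice) has tango→omega; zulu (Alice) has zulu→omega.
A2: add {kilo, mike} — mike (Alice) has mike→tango; kilo (Bob): all of {tango, zulu} already in.
A3 = A2; e.g. lima (Bob) can still go to echo. Fixed point.
Alice's winning region = {kilo, mike, omega, tango, zulu}.

kilo, mike, omega, tango, zulu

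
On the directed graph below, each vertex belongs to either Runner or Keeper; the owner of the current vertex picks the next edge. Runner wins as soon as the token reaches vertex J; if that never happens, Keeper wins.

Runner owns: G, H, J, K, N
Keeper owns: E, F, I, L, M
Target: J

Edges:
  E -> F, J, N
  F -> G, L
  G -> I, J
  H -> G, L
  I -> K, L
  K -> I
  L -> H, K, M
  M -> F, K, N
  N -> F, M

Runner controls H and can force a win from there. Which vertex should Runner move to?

G

A0 = {J}
A1: add {G} — G (Runner) has G→J.
A2: add {H} — H (Runner) has H→G.
A3 = A2; e.g. E (Keeper) can still go to F. Fixed point.
From H, successor G is in the attractor (rank 1); the other successor L is not.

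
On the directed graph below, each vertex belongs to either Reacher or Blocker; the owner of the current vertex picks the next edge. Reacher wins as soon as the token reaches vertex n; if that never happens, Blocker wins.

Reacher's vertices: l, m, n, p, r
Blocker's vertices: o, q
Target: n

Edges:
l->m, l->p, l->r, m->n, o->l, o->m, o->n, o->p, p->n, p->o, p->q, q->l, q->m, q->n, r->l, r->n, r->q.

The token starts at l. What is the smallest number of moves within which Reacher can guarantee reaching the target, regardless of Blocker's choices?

2

A0 = {n}
A1: add {m, p, r} — m (Reacher) has m→n; p (Reacher) has p→n; r (Reacher) has r→n.
A2: add {l} — l (Reacher) has l→m.
l enters the attractor at level 2, so Reacher can force the target in 2 moves from there.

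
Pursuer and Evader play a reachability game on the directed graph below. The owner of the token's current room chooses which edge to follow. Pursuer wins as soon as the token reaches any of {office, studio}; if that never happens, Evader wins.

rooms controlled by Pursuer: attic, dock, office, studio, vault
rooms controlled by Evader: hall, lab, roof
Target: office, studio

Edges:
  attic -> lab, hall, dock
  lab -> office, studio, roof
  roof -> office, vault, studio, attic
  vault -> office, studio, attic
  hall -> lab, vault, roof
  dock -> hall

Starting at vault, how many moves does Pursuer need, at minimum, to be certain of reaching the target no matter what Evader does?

1

A0 = {office, studio}
A1: add {vault} — vault (Pursuer) has vault→office.
A2 = A1; e.g. lab (Evader) can still go to roof. Fixed point.
vault enters the attractor at level 1, so Pursuer can force the target in 1 move from there.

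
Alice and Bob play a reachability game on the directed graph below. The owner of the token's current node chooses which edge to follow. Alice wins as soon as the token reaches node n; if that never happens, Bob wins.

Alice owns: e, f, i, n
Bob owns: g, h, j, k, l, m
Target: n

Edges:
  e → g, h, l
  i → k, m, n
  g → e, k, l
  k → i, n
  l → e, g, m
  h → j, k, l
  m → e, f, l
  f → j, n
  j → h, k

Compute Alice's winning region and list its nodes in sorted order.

A0 = {n}
A1: add {f, i} — f (Alice) has f→n; i (Alice) has i→n.
A2: add {k} — k (Bob): all of {i, n} already in.
A3 = A2; e.g. e (Alice) has no edge into A2. Fixed point.
Alice's winning region = {f, i, k, n}.

f, i, k, n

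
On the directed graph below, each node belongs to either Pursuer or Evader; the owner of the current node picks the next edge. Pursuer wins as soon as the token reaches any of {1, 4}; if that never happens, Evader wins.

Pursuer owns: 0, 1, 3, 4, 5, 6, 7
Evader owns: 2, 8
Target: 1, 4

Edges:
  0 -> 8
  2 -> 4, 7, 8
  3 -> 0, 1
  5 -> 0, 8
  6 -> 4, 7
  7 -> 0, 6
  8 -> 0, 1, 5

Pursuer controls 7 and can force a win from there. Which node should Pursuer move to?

6

A0 = {1, 4}
A1: add {3, 6} — 3 (Pursuer) has 3→1; 6 (Pursuer) has 6→4.
A2: add {7} — 7 (Pursuer) has 7→6.
A3 = A2; e.g. 0 (Pursuer) has no edge into A2. Fixed point.
From 7, successor 6 is in the attractor (rank 1); the other successor 0 is not.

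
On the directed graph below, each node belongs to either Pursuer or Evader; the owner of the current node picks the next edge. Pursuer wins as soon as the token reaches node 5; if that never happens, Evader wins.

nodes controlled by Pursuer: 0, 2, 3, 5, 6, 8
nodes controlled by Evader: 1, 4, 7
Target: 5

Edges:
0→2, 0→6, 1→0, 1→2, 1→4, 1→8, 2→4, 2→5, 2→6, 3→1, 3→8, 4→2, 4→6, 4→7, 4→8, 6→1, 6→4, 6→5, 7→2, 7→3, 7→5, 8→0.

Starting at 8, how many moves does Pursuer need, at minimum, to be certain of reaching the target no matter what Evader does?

3

A0 = {5}
A1: add {2, 6} — 2 (Pursuer) has 2→5; 6 (Pursuer) has 6→5.
A2: add {0} — 0 (Pursuer) has 0→2.
A3: add {8} — 8 (Pursuer) has 8→0.
8 enters the attractor at level 3, so Pursuer can force the target in 3 moves from there.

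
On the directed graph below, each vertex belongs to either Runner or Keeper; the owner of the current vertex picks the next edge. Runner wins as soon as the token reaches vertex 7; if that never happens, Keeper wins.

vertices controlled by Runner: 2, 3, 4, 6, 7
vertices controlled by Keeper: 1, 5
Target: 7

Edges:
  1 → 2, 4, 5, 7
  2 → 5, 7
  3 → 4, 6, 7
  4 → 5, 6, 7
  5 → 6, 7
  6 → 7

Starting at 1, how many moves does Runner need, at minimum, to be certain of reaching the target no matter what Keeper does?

3

A0 = {7}
A1: add {2, 3, 4, 6} — 2 (Runner) has 2→7; 3 (Runner) has 3→7; 4 (Runner) has 4→7; 6 (Runner) has 6→7.
A2: add {5} — 5 (Keeper): all of {6, 7} already in.
A3: add {1} — 1 (Keeper): all of {2, 4, 5, 7} already in.
A3 = all vertices. Fixed point.
1 enters the attractor at level 3, so Runner can force the target in 3 moves from there.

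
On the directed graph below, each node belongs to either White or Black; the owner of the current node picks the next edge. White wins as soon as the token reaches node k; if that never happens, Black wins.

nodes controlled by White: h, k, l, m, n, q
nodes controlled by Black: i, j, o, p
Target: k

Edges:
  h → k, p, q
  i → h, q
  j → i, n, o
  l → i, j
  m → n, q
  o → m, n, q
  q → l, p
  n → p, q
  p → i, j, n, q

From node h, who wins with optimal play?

White

A0 = {k}
A1: add {h} — h (White) has h→k.
A2 = A1; e.g. i (Black) can still go to q. Fixed point.
h ∈ A1, so White can force the target.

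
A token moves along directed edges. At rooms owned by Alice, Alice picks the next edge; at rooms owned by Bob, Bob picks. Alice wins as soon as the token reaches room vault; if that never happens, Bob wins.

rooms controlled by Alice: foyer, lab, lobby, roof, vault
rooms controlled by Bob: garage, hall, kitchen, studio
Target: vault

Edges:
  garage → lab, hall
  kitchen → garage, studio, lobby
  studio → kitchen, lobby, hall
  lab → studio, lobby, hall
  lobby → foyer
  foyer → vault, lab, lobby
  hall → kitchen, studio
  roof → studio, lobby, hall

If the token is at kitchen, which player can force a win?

A0 = {vault}
A1: add {foyer} — foyer (Alice) has foyer→vault.
A2: add {lobby} — lobby (Alice) has lobby→foyer.
A3: add {lab, roof} — lab (Alice) has lab→lobby; roof (Alice) has roof→lobby.
A4 = A3; e.g. garage (Bob) can still go to hall. Fixed point.
kitchen never enters the attractor, so Bob can avoid the target forever.

Bob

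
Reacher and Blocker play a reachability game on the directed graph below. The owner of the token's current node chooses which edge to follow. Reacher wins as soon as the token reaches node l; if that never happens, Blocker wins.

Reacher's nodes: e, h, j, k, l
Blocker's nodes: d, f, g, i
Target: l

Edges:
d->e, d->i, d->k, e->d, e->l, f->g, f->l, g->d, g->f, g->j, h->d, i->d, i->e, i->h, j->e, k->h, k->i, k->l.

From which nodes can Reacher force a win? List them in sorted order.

e, j, k, l

A0 = {l}
A1: add {e, k} — e (Reacher) has e→l; k (Reacher) has k→l.
A2: add {j} — j (Reacher) has j→e.
A3 = A2; e.g. d (Blocker) can still go to i. Fixed point.
Reacher's winning region = {e, j, k, l}.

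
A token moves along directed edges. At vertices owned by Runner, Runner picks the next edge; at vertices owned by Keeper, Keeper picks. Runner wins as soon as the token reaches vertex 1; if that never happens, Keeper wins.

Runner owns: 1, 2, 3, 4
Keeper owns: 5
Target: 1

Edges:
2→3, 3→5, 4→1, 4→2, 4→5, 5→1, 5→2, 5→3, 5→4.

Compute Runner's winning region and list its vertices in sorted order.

1, 4

A0 = {1}
A1: add {4} — 4 (Runner) has 4→1.
A2 = A1; e.g. 2 (Runner) has no edge into A1. Fixed point.
Runner's winning region = {1, 4}.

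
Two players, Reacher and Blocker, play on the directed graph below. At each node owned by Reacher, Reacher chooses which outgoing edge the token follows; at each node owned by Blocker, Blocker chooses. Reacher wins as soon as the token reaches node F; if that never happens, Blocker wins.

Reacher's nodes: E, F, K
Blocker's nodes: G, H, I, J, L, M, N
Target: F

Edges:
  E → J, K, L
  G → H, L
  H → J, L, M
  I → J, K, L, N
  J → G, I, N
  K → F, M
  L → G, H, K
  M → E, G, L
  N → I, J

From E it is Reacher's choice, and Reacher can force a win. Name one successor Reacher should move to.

K

A0 = {F}
A1: add {K} — K (Reacher) has K→F.
A2: add {E} — E (Reacher) has E→K.
A3 = A2; e.g. G (Blocker) can still go to H. Fixed point.
From E, successor K is in the attractor (rank 1); the other successors J, L are not.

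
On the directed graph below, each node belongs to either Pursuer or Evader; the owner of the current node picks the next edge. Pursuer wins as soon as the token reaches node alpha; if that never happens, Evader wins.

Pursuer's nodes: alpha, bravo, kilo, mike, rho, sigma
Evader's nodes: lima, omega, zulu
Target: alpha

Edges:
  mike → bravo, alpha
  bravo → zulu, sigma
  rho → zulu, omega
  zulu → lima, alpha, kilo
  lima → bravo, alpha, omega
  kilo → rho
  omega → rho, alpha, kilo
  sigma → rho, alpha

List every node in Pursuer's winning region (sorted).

A0 = {alpha}
A1: add {mike, sigma} — mike (Pursuer) has mike→alpha; sigma (Pursuer) has sigma→alpha.
A2: add {bravo} — bravo (Pursuer) has bravo→sigma.
A3 = A2; e.g. rho (Pursuer) has no edge into A2. Fixed point.
Pursuer's winning region = {alpha, bravo, mike, sigma}.

alpha, bravo, mike, sigma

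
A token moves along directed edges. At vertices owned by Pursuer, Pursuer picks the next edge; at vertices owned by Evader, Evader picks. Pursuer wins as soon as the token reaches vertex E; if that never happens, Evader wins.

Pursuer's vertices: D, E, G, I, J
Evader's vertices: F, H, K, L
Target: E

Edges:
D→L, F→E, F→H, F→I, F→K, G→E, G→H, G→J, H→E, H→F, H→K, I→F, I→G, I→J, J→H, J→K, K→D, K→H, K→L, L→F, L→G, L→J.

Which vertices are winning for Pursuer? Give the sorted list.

A0 = {E}
A1: add {G} — G (Pursuer) has G→E.
A2: add {I} — I (Pursuer) has I→G.
A3 = A2; e.g. D (Pursuer) has no edge into A2. Fixed point.
Pursuer's winning region = {E, G, I}.

E, G, I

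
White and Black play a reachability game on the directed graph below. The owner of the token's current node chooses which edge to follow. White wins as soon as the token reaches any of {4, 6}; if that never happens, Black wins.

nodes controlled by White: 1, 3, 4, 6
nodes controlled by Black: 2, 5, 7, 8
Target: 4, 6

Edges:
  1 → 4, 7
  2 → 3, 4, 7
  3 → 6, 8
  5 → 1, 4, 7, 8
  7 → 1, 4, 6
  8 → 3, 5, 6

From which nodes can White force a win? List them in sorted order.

A0 = {4, 6}
A1: add {1, 3} — 1 (White) has 1→4; 3 (White) has 3→6.
A2: add {7} — 7 (Black): all of {1, 4, 6} already in.
A3: add {2} — 2 (Black): all of {3, 4, 7} already in.
A4 = A3; e.g. 5 (Black) can still go to 8. Fixed point.
White's winning region = {1, 2, 3, 4, 6, 7}.

1, 2, 3, 4, 6, 7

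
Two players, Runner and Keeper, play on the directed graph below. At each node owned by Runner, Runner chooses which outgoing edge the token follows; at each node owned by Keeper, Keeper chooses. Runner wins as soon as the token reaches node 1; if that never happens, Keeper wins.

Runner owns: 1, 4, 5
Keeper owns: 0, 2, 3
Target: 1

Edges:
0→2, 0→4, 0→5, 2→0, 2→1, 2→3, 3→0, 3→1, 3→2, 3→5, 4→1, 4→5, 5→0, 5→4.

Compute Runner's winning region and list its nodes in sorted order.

1, 4, 5

A0 = {1}
A1: add {4} — 4 (Runner) has 4→1.
A2: add {5} — 5 (Runner) has 5→4.
A3 = A2; e.g. 0 (Keeper) can still go to 2. Fixed point.
Runner's winning region = {1, 4, 5}.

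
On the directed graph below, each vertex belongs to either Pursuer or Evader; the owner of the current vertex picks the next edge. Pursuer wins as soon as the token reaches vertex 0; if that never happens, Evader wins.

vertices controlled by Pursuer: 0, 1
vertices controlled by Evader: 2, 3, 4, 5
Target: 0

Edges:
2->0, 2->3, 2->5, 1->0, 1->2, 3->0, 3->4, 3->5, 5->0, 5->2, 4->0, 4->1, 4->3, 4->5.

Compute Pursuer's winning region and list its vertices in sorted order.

A0 = {0}
A1: add {1} — 1 (Pursuer) has 1→0.
A2 = A1; e.g. 2 (Evader) can still go to 3. Fixed point.
Pursuer's winning region = {0, 1}.

0, 1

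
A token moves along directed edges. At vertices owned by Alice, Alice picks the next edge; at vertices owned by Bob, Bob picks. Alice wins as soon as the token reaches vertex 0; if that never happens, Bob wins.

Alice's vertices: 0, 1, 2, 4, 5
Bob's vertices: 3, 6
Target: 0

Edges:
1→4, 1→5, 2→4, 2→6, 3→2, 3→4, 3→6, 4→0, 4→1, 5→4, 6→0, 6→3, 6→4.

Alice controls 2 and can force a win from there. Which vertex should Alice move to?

A0 = {0}
A1: add {4} — 4 (Alice) has 4→0.
A2: add {1, 2, 5} — 1 (Alice) has 1→4; 2 (Alice) has 2→4; 5 (Alice) has 5→4.
A3 = A2; e.g. 3 (Bob) can still go to 6. Fixed point.
From 2, successor 4 is in the attractor (rank 1); the other successor 6 is not.

4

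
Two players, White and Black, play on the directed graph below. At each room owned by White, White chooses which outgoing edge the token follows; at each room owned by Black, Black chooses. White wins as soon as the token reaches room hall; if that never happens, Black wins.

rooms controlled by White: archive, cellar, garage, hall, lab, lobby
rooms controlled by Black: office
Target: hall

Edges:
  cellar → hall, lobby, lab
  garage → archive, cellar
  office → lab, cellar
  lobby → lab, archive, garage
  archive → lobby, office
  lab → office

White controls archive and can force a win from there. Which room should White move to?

A0 = {hall}
A1: add {cellar} — cellar (White) has cellar→hall.
A2: add {garage} — garage (White) has garage→cellar.
A3: add {lobby} — lobby (White) has lobby→garage.
A4: add {archive} — archive (White) has archive→lobby.
A5 = A4; e.g. lab (White) has no edge into A4. Fixed point.
From archive, successor lobby is in the attractor (rank 3); the other successor office is not.

lobby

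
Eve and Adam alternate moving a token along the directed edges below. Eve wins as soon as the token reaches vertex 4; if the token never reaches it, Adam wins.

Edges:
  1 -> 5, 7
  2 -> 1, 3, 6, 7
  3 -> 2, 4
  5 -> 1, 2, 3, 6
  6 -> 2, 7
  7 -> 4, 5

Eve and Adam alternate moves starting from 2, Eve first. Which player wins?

Adam

Track states (vertex, player-to-move).
A0 = {(4,Eve), (4,Adam)}
A1: add {(3,Eve), (7,Eve)}.
A2 = A1; e.g. (1,Eve) stays out. (2,Eve) never enters ⇒ Adam avoids the target.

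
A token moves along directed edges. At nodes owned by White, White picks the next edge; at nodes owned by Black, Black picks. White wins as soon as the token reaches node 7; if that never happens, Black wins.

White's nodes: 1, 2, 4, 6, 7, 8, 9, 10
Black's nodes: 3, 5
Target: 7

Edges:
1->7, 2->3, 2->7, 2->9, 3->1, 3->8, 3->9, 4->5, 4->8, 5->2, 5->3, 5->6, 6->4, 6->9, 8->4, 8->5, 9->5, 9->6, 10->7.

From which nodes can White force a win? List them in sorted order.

1, 2, 7, 10

A0 = {7}
A1: add {1, 2, 10} — 1 (White) has 1→7; 2 (White) has 2→7; 10 (White) has 10→7.
A2 = A1; e.g. 3 (Black) can still go to 8. Fixed point.
White's winning region = {1, 2, 7, 10}.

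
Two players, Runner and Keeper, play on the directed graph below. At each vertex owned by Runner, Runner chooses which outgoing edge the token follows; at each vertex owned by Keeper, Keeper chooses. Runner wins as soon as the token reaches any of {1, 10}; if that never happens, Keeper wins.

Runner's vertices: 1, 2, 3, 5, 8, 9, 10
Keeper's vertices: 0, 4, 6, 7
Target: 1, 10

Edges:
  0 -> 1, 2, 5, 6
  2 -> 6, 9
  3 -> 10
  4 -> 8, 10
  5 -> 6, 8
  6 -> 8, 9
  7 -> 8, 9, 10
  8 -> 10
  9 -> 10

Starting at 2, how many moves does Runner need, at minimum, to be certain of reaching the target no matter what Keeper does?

2

A0 = {1, 10}
A1: add {3, 8, 9} — 3 (Runner) has 3→10; 8 (Runner) has 8→10; 9 (Runner) has 9→10.
A2: add {2, 4, 5, 6, 7} — 2 (Runner) has 2→9; 4 (Keeper): all of {8, 10} already in; 5 (Runner) has 5→8; 6 (Keeper): all of {8, 9} already in; 7 (Keeper): all of {8, 9, 10} already in.
2 enters the attractor at level 2, so Runner can force the target in 2 moves from there.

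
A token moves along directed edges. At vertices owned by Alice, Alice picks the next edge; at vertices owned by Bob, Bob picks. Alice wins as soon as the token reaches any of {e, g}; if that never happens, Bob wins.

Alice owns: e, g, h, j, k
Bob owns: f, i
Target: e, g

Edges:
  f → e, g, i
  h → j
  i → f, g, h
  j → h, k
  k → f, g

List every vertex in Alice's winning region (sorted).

e, g, h, j, k

A0 = {e, g}
A1: add {k} — k (Alice) has k→g.
A2: add {j} — j (Alice) has j→k.
A3: add {h} — h (Alice) has h→j.
A4 = A3; e.g. f (Bob) can still go to i. Fixed point.
Alice's winning region = {e, g, h, j, k}.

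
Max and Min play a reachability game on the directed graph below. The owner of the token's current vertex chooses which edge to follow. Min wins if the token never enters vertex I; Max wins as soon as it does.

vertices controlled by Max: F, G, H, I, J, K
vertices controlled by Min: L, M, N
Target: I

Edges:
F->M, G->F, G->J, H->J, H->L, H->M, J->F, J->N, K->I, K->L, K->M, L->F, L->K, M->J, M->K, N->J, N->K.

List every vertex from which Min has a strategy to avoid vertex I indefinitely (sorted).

F, G, H, J, L, M, N

A0 = {I}
A1: add {K} — K (Max) has K→I.
A2 = A1; e.g. F (Max) has no edge into A1. Fixed point.
Max's attractor = {I, K}; Min avoids the target exactly from the complement.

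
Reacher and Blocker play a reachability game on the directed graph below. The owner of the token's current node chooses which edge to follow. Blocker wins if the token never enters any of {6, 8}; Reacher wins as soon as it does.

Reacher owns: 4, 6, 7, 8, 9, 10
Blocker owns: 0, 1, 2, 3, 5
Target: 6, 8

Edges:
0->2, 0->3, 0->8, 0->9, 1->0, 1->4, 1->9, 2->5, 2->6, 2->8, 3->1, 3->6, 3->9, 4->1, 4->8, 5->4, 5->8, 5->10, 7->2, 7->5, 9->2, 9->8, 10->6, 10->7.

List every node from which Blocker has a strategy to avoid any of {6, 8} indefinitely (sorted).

0, 1, 3

A0 = {6, 8}
A1: add {4, 9, 10} — 4 (Reacher) has 4→8; 9 (Reacher) has 9→8; 10 (Reacher) has 10→6.
A2: add {5} — 5 (Blocker): all of {4, 8, 10} already in.
A3: add {2, 7} — 2 (Blocker): all of {5, 6, 8} already in; 7 (Reacher) has 7→5.
A4 = A3; e.g. 0 (Blocker) can still go to 3. Fixed point.
Reacher's attractor = {2, 4, 5, 6, 7, 8, 9, 10}; Blocker avoids the target exactly from the complement.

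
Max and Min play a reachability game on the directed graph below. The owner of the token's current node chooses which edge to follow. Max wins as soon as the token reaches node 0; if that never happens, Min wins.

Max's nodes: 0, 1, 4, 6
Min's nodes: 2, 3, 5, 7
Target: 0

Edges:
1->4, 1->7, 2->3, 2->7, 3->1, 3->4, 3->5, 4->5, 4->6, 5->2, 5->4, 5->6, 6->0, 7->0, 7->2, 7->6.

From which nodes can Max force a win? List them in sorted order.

A0 = {0}
A1: add {6} — 6 (Max) has 6→0.
A2: add {4} — 4 (Max) has 4→6.
A3: add {1} — 1 (Max) has 1→4.
A4 = A3; e.g. 2 (Min) can still go to 3. Fixed point.
Max's winning region = {0, 1, 4, 6}.

0, 1, 4, 6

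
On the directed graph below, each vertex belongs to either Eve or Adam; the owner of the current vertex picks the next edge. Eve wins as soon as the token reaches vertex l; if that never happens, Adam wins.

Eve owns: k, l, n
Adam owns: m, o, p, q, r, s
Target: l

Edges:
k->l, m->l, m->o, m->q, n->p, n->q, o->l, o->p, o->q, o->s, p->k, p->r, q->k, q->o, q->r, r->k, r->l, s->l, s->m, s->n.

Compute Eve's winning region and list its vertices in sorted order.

A0 = {l}
A1: add {k} — k (Eve) has k→l.
A2: add {r} — r (Adam): all of {k, l} already in.
A3: add {p} — p (Adam): all of {k, r} already in.
A4: add {n} — n (Eve) has n→p.
A5 = A4; e.g. m (Adam) can still go to o. Fixed point.
Eve's winning region = {k, l, n, p, r}.

k, l, n, p, r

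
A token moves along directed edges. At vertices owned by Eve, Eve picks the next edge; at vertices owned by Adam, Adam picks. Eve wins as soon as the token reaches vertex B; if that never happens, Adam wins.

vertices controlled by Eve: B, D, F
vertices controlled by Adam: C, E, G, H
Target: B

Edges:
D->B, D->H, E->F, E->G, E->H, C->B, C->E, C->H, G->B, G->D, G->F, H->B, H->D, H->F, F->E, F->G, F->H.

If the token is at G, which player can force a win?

Adam

A0 = {B}
A1: add {D} — D (Eve) has D→B.
A2 = A1; e.g. C (Adam) can still go to E. Fixed point.
G never enters the attractor, so Adam can avoid the target forever.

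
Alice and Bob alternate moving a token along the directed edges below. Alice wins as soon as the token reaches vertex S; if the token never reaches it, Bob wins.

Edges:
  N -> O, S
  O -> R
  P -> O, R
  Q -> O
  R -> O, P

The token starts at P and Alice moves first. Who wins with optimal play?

Bob

Track states (vertex, player-to-move).
A0 = {(S,Alice), (S,Bob)}
A1: add {(N,Alice)}.
A2 = A1; e.g. (N,Bob) stays out. (P,Alice) never enters ⇒ Bob avoids the target.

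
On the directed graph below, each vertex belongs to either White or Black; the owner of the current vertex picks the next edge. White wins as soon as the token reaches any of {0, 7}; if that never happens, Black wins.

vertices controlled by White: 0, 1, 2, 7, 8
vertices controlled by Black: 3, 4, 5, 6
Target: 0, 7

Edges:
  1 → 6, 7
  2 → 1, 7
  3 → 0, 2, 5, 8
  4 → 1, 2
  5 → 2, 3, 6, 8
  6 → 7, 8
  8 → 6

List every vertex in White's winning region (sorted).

0, 1, 2, 4, 7

A0 = {0, 7}
A1: add {1, 2} — 1 (White) has 1→7; 2 (White) has 2→7.
A2: add {4} — 4 (Black): all of {1, 2} already in.
A3 = A2; e.g. 3 (Black) can still go to 5. Fixed point.
White's winning region = {0, 1, 2, 4, 7}.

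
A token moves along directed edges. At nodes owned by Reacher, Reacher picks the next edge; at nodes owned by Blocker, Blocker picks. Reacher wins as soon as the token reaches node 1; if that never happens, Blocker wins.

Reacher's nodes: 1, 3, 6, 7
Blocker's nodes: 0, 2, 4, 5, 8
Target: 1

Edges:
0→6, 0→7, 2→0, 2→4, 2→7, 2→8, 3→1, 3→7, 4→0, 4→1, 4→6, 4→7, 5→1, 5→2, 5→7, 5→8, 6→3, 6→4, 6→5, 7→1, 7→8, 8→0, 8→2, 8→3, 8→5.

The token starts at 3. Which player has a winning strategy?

Reacher

A0 = {1}
A1: add {3, 7} — 3 (Reacher) has 3→1; 7 (Reacher) has 7→1.
3 ∈ A1, so Reacher can force the target.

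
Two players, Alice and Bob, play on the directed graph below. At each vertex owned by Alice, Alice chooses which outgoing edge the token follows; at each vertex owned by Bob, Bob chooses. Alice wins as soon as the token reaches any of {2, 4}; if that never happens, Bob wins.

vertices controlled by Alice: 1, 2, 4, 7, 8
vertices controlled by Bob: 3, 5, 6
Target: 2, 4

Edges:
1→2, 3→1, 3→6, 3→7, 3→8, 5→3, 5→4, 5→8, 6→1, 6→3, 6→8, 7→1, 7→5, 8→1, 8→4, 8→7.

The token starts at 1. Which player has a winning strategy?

A0 = {2, 4}
A1: add {1, 8} — 1 (Alice) has 1→2; 8 (Alice) has 8→4.
1 ∈ A1, so Alice can force the target.

Alice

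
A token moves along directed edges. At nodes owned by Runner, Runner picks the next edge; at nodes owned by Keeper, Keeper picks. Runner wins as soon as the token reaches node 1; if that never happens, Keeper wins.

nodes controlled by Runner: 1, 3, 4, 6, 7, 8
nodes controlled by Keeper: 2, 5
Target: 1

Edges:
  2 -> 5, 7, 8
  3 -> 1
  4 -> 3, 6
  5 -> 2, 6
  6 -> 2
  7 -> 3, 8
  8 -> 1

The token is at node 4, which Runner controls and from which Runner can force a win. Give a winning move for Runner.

A0 = {1}
A1: add {3, 8} — 3 (Runner) has 3→1; 8 (Runner) has 8→1.
A2: add {4, 7} — 4 (Runner) has 4→3; 7 (Runner) has 7→3.
A3 = A2; e.g. 2 (Keeper) can still go to 5. Fixed point.
From 4, successor 3 is in the attractor (rank 1); the other successor 6 is not.

3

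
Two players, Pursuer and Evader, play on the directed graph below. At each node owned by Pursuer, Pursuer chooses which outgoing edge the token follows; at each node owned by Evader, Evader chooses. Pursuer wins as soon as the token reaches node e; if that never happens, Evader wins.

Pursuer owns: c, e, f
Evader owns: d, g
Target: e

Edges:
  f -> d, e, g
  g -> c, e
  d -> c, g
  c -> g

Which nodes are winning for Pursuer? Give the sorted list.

e, f

A0 = {e}
A1: add {f} — f (Pursuer) has f→e.
A2 = A1; e.g. c (Pursuer) has no edge into A1. Fixed point.
Pursuer's winning region = {e, f}.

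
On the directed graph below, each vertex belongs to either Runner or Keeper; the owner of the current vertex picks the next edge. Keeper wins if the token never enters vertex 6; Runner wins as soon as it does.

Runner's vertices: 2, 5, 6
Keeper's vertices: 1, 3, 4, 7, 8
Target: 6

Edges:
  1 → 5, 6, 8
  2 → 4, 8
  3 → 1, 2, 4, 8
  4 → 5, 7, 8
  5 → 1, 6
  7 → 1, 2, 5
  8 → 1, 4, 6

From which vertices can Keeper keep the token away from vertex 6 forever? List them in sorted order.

A0 = {6}
A1: add {5} — 5 (Runner) has 5→6.
A2 = A1; e.g. 1 (Keeper) can still go to 8. Fixed point.
Runner's attractor = {5, 6}; Keeper avoids the target exactly from the complement.

1, 2, 3, 4, 7, 8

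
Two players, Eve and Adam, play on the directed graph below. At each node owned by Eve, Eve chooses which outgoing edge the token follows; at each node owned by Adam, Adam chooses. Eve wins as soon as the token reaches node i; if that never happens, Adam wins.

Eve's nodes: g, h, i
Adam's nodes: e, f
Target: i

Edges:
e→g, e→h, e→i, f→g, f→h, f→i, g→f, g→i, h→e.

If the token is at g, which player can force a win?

Eve

A0 = {i}
A1: add {g} — g (Eve) has g→i.
A2 = A1; e.g. e (Adam) can still go to h. Fixed point.
g ∈ A1, so Eve can force the target.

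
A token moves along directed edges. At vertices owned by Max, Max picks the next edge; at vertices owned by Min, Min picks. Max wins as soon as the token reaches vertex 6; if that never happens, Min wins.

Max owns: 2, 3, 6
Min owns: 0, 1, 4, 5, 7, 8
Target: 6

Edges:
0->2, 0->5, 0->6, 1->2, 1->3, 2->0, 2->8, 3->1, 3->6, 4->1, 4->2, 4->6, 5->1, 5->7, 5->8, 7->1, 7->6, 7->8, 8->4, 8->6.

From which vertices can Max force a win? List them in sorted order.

3, 6

A0 = {6}
A1: add {3} — 3 (Max) has 3→6.
A2 = A1; e.g. 0 (Min) can still go to 2. Fixed point.
Max's winning region = {3, 6}.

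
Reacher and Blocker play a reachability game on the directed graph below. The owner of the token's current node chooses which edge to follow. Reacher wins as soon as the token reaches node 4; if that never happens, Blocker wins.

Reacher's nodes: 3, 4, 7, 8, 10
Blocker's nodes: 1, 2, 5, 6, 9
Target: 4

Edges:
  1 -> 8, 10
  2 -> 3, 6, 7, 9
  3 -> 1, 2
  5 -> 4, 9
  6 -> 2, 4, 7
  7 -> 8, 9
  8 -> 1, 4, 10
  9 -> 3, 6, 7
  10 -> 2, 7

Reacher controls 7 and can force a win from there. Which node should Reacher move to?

8

A0 = {4}
A1: add {8} — 8 (Reacher) has 8→4.
A2: add {7} — 7 (Reacher) has 7→8.
A3: add {10} — 10 (Reacher) has 10→7.
A4: add {1} — 1 (Blocker): all of {8, 10} already in.
A5: add {3} — 3 (Reacher) has 3→1.
A6 = A5; e.g. 2 (Blocker) can still go to 6. Fixed point.
From 7, successor 8 is in the attractor (rank 1); the other successor 9 is not.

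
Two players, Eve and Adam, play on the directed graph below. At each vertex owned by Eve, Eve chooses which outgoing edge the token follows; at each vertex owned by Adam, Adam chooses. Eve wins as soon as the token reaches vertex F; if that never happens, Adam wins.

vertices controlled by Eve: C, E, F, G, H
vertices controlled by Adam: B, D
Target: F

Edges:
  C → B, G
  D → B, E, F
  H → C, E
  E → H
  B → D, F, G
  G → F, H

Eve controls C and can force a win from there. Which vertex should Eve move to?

A0 = {F}
A1: add {G} — G (Eve) has G→F.
A2: add {C} — C (Eve) has C→G.
A3: add {H} — H (Eve) has H→C.
A4: add {E} — E (Eve) has E→H.
A5 = A4; e.g. B (Adam) can still go to D. Fixed point.
From C, successor G is in the attractor (rank 1); the other successor B is not.

G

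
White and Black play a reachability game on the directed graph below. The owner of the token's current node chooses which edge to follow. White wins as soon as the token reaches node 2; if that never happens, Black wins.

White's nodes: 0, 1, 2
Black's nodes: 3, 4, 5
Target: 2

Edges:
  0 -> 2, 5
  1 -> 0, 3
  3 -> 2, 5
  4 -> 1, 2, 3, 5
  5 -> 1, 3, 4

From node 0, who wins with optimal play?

A0 = {2}
A1: add {0} — 0 (White) has 0→2.
0 ∈ A1, so White can force the target.

White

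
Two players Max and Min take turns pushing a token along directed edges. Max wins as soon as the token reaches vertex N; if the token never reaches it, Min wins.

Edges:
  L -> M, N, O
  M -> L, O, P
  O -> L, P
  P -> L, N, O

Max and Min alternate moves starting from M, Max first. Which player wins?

Track states (vertex, player-to-move).
A0 = {(N,Max), (N,Min)}
A1: add {(L,Max), (P,Max)}.
A2: add {(O,Min)}.
A3: add {(M,Max)}.
(M,Max) ∈ A3 ⇒ Max forces the target.

Max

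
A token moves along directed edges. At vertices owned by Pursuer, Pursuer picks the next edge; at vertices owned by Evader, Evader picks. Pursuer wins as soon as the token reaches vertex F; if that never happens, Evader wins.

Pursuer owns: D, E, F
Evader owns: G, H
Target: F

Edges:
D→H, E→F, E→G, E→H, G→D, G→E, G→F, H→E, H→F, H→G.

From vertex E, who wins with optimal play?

A0 = {F}
A1: add {E} — E (Pursuer) has E→F.
A2 = A1; e.g. D (Pursuer) has no edge into A1. Fixed point.
E ∈ A1, so Pursuer can force the target.

Pursuer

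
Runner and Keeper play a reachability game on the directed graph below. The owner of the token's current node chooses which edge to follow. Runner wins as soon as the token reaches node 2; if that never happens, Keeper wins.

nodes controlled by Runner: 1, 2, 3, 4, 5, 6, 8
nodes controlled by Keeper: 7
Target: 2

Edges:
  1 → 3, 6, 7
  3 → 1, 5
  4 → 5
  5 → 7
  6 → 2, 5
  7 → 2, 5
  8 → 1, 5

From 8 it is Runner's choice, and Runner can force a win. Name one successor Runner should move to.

1

A0 = {2}
A1: add {6} — 6 (Runner) has 6→2.
A2: add {1} — 1 (Runner) has 1→6.
A3: add {3, 8} — 3 (Runner) has 3→1; 8 (Runner) has 8→1.
A4 = A3; e.g. 4 (Runner) has no edge into A3. Fixed point.
From 8, successor 1 is in the attractor (rank 2); the other successor 5 is not.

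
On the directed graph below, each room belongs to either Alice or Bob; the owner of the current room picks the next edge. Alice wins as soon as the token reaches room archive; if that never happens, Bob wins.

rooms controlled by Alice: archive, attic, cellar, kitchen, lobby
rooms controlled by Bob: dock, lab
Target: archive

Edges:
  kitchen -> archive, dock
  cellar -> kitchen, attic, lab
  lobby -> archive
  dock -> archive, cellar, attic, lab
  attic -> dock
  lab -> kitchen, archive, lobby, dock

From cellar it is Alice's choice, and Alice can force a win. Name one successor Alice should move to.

kitchen

A0 = {archive}
A1: add {kitchen, lobby} — kitchen (Alice) has kitchen→archive; lobby (Alice) has lobby→archive.
A2: add {cellar} — cellar (Alice) has cellar→kitchen.
A3 = A2; e.g. dock (Bob) can still go to attic. Fixed point.
From cellar, successor kitchen is in the attractor (rank 1); the other successors attic, lab are not.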